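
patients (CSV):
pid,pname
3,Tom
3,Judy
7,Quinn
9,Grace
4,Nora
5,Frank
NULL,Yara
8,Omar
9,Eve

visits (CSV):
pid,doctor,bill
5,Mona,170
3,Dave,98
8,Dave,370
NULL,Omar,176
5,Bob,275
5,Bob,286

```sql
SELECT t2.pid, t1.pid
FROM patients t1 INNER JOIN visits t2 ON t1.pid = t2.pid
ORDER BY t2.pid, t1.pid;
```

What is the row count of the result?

6

INNER JOIN keeps only pairs where the ON condition holds.
Matching on t1.pid = t2.pid. A NULL in a compared column never satisfies the condition.
- pid=3: 1 matching t2 row(s), so 1 row(s) emitted.
- pid=3: 1 matching t2 row(s), so 1 row(s) emitted.
- pid=7: no matching t2 row, dropped.
- pid=9: no matching t2 row, dropped.
- pid=4: no matching t2 row, dropped.
- pid=5: 3 matching t2 row(s), so 3 row(s) emitted.
- pid=NULL: no matching t2 row, dropped.
- pid=8: 1 matching t2 row(s), so 1 row(s) emitted.
- pid=9: no matching t2 row, dropped.
Total: 6 rows.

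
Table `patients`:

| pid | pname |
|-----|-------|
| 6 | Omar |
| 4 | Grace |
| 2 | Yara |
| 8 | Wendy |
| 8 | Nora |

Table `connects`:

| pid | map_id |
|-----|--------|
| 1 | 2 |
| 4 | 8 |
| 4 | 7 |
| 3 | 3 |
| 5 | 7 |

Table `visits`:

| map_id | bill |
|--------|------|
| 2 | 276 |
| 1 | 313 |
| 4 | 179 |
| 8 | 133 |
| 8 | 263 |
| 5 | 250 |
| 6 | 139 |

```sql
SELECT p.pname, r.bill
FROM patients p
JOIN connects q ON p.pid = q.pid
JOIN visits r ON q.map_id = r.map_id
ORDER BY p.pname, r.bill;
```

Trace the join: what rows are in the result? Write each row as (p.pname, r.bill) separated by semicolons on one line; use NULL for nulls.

Joins associate left-to-right: patients INNER JOIN connects on pid gives 2 intermediate row(s).
Then INNER JOIN `visits r` on map_id: keep only rows whose q.map_id appears in r.

(Grace, 133); (Grace, 263)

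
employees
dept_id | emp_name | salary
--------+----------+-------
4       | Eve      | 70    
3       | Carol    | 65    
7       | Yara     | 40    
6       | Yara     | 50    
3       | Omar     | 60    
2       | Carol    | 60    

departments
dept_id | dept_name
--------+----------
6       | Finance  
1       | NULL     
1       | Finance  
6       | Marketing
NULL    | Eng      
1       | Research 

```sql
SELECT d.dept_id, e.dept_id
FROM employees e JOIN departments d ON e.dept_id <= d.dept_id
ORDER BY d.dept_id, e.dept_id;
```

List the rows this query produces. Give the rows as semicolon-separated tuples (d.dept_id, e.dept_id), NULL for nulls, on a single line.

(6, 2); (6, 2); (6, 3); (6, 3); (6, 3); (6, 3); (6, 4); (6, 4); (6, 6); (6, 6)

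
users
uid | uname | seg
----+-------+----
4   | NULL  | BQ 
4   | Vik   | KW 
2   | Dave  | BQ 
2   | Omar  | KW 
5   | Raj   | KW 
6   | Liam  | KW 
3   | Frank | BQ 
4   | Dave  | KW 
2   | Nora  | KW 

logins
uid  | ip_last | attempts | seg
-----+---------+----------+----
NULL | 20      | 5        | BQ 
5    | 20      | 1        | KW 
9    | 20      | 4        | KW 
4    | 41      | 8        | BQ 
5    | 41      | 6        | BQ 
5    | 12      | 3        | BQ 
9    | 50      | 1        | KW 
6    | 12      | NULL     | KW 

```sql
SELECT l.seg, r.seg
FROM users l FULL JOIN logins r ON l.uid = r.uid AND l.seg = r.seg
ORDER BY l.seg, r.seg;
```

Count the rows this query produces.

14

FULL OUTER JOIN keeps every row from both sides; unmatched rows get NULL for the other side's columns.
Matching on l.uid = r.uid AND l.seg = r.seg. A NULL in a compared column never satisfies the condition.
- uid=4, seg=BQ: 1 matching r row(s), so 1 row(s) emitted.
- uid=4, seg=KW: no r row matches, row kept with r columns NULL.
- uid=2, seg=BQ: no r row matches, row kept with r columns NULL.
- uid=2, seg=KW: no r row matches, row kept with r columns NULL.
- uid=5, seg=KW: 1 matching r row(s), so 1 row(s) emitted.
- uid=6, seg=KW: 1 matching r row(s), so 1 row(s) emitted.
- uid=3, seg=BQ: no r row matches, row kept with r columns NULL.
- uid=4, seg=KW: no r row matches, row kept with r columns NULL.
- uid=2, seg=KW: no r row matches, row kept with r columns NULL.
- 5 r row(s) had no l match → kept, l columns NULL.
Total: 3 matched + 11 padded = 14 rows.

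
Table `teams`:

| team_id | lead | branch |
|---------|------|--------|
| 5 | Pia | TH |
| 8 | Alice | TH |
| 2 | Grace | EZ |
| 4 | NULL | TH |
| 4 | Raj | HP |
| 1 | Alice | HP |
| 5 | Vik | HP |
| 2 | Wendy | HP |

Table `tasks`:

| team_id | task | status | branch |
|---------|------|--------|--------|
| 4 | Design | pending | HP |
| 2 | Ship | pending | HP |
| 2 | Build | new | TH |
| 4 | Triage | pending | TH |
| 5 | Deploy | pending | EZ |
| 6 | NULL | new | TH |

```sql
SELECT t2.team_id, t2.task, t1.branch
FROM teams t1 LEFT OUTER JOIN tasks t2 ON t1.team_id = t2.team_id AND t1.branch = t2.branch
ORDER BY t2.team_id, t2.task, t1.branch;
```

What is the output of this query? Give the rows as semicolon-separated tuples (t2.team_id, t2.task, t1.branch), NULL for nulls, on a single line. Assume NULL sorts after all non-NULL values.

LEFT JOIN keeps every row from `teams`; unmatched rows get NULL for `tasks`'s columns.
Matching on t1.team_id = t2.team_id AND t1.branch = t2.branch.
- t1 row (team_id=5, branch=TH): no match → kept, t2 columns NULL.
- t1 row (team_id=8, branch=TH): no match → kept, t2 columns NULL.
- t1 row (team_id=2, branch=EZ): no match → kept, t2 columns NULL.
- t1 row (team_id=4, branch=TH): matches 1 t2 row(s) → 1 output row(s).
- t1 row (team_id=4, branch=HP): matches 1 t2 row(s) → 1 output row(s).
- t1 row (team_id=1, branch=HP): no match → kept, t2 columns NULL.
- t1 row (team_id=5, branch=HP): no match → kept, t2 columns NULL.
- t1 row (team_id=2, branch=HP): matches 1 t2 row(s) → 1 output row(s).
After projecting and ordering:
t2.team_id | t2.task | t1.branch
2 | Ship | HP
4 | Design | HP
4 | Triage | TH
NULL | NULL | EZ
NULL | NULL | HP
NULL | NULL | HP
NULL | NULL | TH
NULL | NULL | TH

(2, Ship, HP); (4, Design, HP); (4, Triage, TH); (NULL, NULL, EZ); (NULL, NULL, HP); (NULL, NULL, HP); (NULL, NULL, TH); (NULL, NULL, TH)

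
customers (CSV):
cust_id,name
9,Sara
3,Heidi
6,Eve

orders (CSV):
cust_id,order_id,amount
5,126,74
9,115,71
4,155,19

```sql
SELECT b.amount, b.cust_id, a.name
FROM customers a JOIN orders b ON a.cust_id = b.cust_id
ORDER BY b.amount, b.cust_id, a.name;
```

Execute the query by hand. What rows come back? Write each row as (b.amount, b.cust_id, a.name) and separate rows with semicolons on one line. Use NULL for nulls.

INNER JOIN keeps only pairs where the ON condition holds.
Matching on a.cust_id = b.cust_id.
Matched pairs: 1.

(71, 9, Sara)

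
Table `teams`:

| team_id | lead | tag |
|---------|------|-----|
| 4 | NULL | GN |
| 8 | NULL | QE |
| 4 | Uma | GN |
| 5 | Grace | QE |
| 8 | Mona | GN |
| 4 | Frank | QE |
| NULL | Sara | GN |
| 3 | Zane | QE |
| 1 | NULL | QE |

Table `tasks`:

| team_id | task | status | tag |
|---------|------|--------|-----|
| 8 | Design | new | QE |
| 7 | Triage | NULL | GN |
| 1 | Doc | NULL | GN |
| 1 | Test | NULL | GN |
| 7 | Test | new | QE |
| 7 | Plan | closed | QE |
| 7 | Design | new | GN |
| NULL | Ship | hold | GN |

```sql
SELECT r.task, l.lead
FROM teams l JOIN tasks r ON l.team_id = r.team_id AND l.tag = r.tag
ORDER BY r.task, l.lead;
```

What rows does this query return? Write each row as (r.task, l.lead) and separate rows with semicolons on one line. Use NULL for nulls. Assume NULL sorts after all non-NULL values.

(Design, NULL)

INNER JOIN keeps only pairs where the ON condition holds.
Matching on l.team_id = r.team_id AND l.tag = r.tag. A NULL in a compared column never satisfies the condition.
- l (team_id=4, tag=GN) has no partner → excluded.
- l (team_id=8, tag=QE) pairs with 1 row(s) of r.
- l (team_id=4, tag=GN) has no partner → excluded.
- l (team_id=5, tag=QE) has no partner → excluded.
- l (team_id=8, tag=GN) has no partner → excluded.
- l (team_id=4, tag=QE) has no partner → excluded.
- l (team_id=NULL, tag=GN) has no partner → excluded.
- l (team_id=3, tag=QE) has no partner → excluded.
- l (team_id=1, tag=QE) has no partner → excluded.
After projecting and ordering:
r.task | l.lead
Design | NULL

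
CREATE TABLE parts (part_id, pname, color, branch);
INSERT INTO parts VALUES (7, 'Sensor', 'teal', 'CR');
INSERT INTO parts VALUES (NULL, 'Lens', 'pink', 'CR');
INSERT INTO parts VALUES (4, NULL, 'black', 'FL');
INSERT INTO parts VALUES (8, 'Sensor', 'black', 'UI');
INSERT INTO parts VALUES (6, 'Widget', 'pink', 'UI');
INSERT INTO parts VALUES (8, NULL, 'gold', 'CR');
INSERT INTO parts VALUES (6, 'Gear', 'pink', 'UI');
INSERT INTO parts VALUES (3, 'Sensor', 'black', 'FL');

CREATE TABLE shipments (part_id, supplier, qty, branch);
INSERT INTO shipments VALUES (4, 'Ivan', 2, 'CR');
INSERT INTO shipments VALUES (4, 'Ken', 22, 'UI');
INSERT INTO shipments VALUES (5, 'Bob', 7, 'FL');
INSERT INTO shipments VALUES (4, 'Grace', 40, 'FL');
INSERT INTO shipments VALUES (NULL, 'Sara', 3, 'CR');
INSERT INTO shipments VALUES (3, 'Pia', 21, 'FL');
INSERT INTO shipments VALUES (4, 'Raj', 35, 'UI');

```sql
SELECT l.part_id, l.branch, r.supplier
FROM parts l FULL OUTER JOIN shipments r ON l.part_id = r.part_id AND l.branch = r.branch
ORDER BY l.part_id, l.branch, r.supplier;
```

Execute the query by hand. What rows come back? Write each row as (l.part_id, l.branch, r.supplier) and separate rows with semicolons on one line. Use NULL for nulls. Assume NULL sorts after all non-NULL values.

FULL OUTER JOIN keeps every row from both sides; unmatched rows get NULL for the other side's columns.
Matching on l.part_id = r.part_id AND l.branch = r.branch. A NULL in a compared column never satisfies the condition.
- l row (part_id=7, branch=CR): no match → kept, r columns NULL.
- l row (part_id=NULL, branch=CR): no match → kept, r columns NULL.
- l row (part_id=4, branch=FL): matches 1 r row(s) → 1 output row(s).
- l row (part_id=8, branch=UI): no match → kept, r columns NULL.
- l row (part_id=6, branch=UI): no match → kept, r columns NULL.
- l row (part_id=8, branch=CR): no match → kept, r columns NULL.
- l row (part_id=6, branch=UI): no match → kept, r columns NULL.
- l row (part_id=3, branch=FL): matches 1 r row(s) → 1 output row(s).
- 5 r row(s) had no l match → kept, l columns NULL.

(3, FL, Pia); (4, FL, Grace); (6, UI, NULL); (6, UI, NULL); (7, CR, NULL); (8, CR, NULL); (8, UI, NULL); (NULL, CR, NULL); (NULL, NULL, Bob); (NULL, NULL, Ivan); (NULL, NULL, Ken); (NULL, NULL, Raj); (NULL, NULL, Sara)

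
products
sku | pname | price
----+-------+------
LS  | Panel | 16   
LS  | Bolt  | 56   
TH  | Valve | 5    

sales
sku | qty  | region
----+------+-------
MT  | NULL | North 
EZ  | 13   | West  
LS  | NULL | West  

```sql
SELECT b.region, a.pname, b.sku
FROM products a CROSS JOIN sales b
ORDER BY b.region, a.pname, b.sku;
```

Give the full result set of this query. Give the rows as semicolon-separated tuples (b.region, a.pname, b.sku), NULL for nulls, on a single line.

(North, Bolt, MT); (North, Panel, MT); (North, Valve, MT); (West, Bolt, EZ); (West, Bolt, LS); (West, Panel, EZ); (West, Panel, LS); (West, Valve, EZ); (West, Valve, LS)

CROSS JOIN pairs every row of `products` with every row of `sales`: 3 × 3 = 9 rows.
After projecting and ordering:
b.region | a.pname | b.sku
North | Bolt | MT
North | Panel | MT
North | Valve | MT
West | Bolt | EZ
West | Bolt | LS
West | Panel | EZ
West | Panel | LS
West | Valve | EZ
West | Valve | LS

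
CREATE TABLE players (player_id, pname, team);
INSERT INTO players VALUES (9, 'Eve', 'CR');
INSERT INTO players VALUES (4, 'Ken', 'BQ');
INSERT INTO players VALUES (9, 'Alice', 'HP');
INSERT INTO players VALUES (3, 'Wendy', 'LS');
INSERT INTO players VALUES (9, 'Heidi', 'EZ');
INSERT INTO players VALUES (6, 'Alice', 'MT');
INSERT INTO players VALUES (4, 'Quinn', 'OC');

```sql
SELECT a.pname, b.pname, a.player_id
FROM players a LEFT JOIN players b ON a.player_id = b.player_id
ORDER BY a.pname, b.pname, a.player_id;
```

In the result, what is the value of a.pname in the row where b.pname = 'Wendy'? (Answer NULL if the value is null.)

LEFT JOIN keeps every row from `players a`; unmatched rows get NULL for `players b`'s columns.
Matching on a.player_id = b.player_id.
- player_id=9: 3 matching b row(s), so 3 row(s) emitted.
- player_id=4: 2 matching b row(s), so 2 row(s) emitted.
- player_id=9: 3 matching b row(s), so 3 row(s) emitted.
- player_id=3: 1 matching b row(s), so 1 row(s) emitted.
- player_id=9: 3 matching b row(s), so 3 row(s) emitted.
- player_id=6: 1 matching b row(s), so 1 row(s) emitted.
- player_id=4: 2 matching b row(s), so 2 row(s) emitted.

Wendy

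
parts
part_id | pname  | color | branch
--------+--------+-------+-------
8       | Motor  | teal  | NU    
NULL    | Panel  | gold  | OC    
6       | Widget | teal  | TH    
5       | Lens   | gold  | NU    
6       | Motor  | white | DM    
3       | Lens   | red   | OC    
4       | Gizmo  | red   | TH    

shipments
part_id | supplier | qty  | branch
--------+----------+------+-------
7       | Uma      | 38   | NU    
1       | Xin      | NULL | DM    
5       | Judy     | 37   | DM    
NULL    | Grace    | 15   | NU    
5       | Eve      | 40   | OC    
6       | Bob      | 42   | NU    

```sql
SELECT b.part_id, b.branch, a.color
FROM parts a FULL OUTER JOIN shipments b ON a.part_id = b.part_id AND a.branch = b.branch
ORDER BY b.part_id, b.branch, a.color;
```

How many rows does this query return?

FULL OUTER JOIN keeps every row from both sides; unmatched rows get NULL for the other side's columns.
Matching on a.part_id = b.part_id AND a.branch = b.branch. A NULL in a compared column never satisfies the condition.
- a (part_id=8, branch=NU) has no partner → padded with NULL.
- a (part_id=NULL, branch=OC) has no partner → padded with NULL.
- a (part_id=6, branch=TH) has no partner → padded with NULL.
- a (part_id=5, branch=NU) has no partner → padded with NULL.
- a (part_id=6, branch=DM) has no partner → padded with NULL.
- a (part_id=3, branch=OC) has no partner → padded with NULL.
- a (part_id=4, branch=TH) has no partner → padded with NULL.
- 6 b row(s) had no a match → kept, a columns NULL.
Total: 0 matched + 13 padded = 13 rows.

13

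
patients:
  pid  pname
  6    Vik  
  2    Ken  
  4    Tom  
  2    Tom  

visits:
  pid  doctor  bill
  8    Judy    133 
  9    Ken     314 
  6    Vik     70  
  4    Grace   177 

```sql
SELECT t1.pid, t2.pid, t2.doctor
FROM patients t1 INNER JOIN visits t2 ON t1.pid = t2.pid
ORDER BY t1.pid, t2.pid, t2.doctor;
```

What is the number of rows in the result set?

2

INNER JOIN keeps only pairs where the ON condition holds.
Matching on t1.pid = t2.pid.
- t1[0] pid=6 → 1 match(es) in t2 → 1 row(s).
- t1[1] pid=2 → no match; dropped.
- t1[2] pid=4 → 1 match(es) in t2 → 1 row(s).
- t1[3] pid=2 → no match; dropped.
Total: 2 rows.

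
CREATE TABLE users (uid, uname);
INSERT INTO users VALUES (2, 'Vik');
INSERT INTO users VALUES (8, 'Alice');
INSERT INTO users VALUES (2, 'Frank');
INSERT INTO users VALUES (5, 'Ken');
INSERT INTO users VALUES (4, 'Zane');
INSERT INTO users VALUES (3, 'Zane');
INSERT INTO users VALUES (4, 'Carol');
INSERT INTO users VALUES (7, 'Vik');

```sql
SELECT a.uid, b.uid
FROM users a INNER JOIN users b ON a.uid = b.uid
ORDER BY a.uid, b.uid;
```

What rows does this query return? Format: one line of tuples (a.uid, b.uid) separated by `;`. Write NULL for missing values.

INNER JOIN keeps only pairs where the ON condition holds.
Matching on a.uid = b.uid.
- a (uid=2) pairs with 2 row(s) of b.
- a (uid=8) pairs with 1 row(s) of b.
- a (uid=2) pairs with 2 row(s) of b.
- a (uid=5) pairs with 1 row(s) of b.
- a (uid=4) pairs with 2 row(s) of b.
- a (uid=3) pairs with 1 row(s) of b.
- a (uid=4) pairs with 2 row(s) of b.
- a (uid=7) pairs with 1 row(s) of b.

(2, 2); (2, 2); (2, 2); (2, 2); (3, 3); (4, 4); (4, 4); (4, 4); (4, 4); (5, 5); (7, 7); (8, 8)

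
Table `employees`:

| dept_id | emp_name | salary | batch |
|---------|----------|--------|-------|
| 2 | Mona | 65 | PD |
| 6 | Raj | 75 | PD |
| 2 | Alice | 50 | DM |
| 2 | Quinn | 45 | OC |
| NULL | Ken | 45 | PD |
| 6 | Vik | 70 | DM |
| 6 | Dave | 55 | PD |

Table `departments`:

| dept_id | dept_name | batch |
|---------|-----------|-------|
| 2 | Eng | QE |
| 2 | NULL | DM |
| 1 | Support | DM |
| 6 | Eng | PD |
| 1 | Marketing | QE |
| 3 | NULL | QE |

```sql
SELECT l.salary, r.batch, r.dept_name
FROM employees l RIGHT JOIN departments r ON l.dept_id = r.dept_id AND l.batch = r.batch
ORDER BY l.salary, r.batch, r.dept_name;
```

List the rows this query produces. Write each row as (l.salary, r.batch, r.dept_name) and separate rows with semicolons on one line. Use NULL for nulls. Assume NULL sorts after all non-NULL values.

(50, DM, NULL); (55, PD, Eng); (75, PD, Eng); (NULL, DM, Support); (NULL, QE, Eng); (NULL, QE, Marketing); (NULL, QE, NULL)

RIGHT JOIN keeps every row from `departments`; unmatched rows get NULL for `employees`'s columns.
Matching on l.dept_id = r.dept_id AND l.batch = r.batch. A NULL in a compared column never satisfies the condition.
- l (dept_id=2, batch=PD) has no partner in r.
- l (dept_id=6, batch=PD) pairs with 1 row(s) of r.
- l (dept_id=2, batch=DM) pairs with 1 row(s) of r.
- l (dept_id=2, batch=OC) has no partner in r.
- l (dept_id=NULL, batch=PD) has no partner in r.
- l (dept_id=6, batch=DM) has no partner in r.
- l (dept_id=6, batch=PD) pairs with 1 row(s) of r.
- plus 4 unmatched r row(s), each kept with NULL l columns.
After projecting and ordering:
l.salary | r.batch | r.dept_name
50 | DM | NULL
55 | PD | Eng
75 | PD | Eng
NULL | DM | Support
NULL | QE | Eng
NULL | QE | Marketing
NULL | QE | NULL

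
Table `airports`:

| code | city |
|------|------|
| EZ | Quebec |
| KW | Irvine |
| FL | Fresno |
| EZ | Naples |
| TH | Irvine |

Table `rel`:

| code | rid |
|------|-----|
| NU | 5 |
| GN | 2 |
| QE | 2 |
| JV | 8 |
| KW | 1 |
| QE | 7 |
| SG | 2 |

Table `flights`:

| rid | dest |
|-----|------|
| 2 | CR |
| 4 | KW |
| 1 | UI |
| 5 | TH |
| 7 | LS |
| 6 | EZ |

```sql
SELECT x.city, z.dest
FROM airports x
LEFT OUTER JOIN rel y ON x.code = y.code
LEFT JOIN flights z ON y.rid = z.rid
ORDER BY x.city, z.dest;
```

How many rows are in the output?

5

Joins associate left-to-right: airports LEFT JOIN rel on code gives 5 intermediate row(s).
Then LEFT JOIN `flights z` on rid: each of those 5 rows is kept; rows whose y.rid has no match in z get NULL for z's columns.
Result: 5 row(s).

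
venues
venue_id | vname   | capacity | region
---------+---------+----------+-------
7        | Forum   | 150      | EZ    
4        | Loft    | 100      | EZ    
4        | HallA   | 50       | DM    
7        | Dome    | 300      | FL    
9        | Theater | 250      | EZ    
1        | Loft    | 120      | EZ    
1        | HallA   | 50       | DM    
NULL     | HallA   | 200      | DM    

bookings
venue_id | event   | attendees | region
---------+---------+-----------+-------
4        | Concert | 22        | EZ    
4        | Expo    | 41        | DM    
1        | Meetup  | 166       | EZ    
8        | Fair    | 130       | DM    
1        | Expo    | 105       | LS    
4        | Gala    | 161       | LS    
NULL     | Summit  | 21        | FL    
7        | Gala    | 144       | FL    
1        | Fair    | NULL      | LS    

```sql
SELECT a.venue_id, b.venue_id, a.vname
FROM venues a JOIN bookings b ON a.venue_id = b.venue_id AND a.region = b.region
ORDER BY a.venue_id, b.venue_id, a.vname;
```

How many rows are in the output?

4

INNER JOIN keeps only pairs where the ON condition holds.
Matching on a.venue_id = b.venue_id AND a.region = b.region. A NULL in a compared column never satisfies the condition.
- a (venue_id=7, region=EZ) has no partner → excluded.
- a (venue_id=4, region=EZ) pairs with 1 row(s) of b.
- a (venue_id=4, region=DM) pairs with 1 row(s) of b.
- a (venue_id=7, region=FL) pairs with 1 row(s) of b.
- a (venue_id=9, region=EZ) has no partner → excluded.
- a (venue_id=1, region=EZ) pairs with 1 row(s) of b.
- a (venue_id=1, region=DM) has no partner → excluded.
- a (venue_id=NULL, region=DM) has no partner → excluded.
Total: 4 rows.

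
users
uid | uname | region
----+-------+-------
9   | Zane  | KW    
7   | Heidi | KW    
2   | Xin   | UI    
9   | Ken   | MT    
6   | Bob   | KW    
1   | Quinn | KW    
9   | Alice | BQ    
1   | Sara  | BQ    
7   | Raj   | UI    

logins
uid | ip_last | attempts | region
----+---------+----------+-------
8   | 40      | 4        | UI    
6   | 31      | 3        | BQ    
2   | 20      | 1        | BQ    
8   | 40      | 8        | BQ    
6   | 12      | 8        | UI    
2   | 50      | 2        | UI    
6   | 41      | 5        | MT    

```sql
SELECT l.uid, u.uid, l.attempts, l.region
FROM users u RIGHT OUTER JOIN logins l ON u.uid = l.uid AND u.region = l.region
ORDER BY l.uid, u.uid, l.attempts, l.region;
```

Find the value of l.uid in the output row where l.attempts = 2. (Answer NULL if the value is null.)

RIGHT JOIN keeps every row from `logins`; unmatched rows get NULL for `users`'s columns.
Matching on u.uid = l.uid AND u.region = l.region.
Matched pairs: 1; unmatched l rows kept: 6.

2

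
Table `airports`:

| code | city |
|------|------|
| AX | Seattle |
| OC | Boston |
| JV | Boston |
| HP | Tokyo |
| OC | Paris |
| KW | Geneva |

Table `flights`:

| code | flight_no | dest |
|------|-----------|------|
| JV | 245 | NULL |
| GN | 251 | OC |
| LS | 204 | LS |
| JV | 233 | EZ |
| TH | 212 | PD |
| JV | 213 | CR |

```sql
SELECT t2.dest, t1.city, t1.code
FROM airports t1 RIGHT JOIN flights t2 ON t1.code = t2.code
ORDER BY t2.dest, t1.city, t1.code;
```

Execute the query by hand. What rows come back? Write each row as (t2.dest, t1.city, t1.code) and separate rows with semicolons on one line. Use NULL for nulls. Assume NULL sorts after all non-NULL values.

(CR, Boston, JV); (EZ, Boston, JV); (LS, NULL, NULL); (OC, NULL, NULL); (PD, NULL, NULL); (NULL, Boston, JV)

RIGHT JOIN keeps every row from `flights`; unmatched rows get NULL for `airports`'s columns.
Matching on t1.code = t2.code.
- t1 (code=AX) has no partner in t2.
- t1 (code=OC) has no partner in t2.
- t1 (code=JV) pairs with 3 row(s) of t2.
- t1 (code=HP) has no partner in t2.
- t1 (code=OC) has no partner in t2.
- t1 (code=KW) has no partner in t2.
- plus 3 unmatched t2 row(s), each kept with NULL t1 columns.
After projecting and ordering:
t2.dest | t1.city | t1.code
CR | Boston | JV
EZ | Boston | JV
LS | NULL | NULL
OC | NULL | NULL
PD | NULL | NULL
NULL | Boston | JV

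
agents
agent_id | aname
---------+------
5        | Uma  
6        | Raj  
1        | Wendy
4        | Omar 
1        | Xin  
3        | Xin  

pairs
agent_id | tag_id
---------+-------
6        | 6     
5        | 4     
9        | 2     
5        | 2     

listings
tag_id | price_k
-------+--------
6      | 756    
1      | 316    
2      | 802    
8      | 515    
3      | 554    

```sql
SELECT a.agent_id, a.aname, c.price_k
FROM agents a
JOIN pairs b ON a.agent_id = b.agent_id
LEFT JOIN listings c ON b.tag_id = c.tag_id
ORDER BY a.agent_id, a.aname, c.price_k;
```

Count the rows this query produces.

3

Step 1 — a INNER JOIN b on agent_id → 3 row(s).
Then LEFT JOIN `listings c` on tag_id: each of those 3 rows is kept; rows whose b.tag_id has no match in c get NULL for c's columns.
Result: 3 row(s).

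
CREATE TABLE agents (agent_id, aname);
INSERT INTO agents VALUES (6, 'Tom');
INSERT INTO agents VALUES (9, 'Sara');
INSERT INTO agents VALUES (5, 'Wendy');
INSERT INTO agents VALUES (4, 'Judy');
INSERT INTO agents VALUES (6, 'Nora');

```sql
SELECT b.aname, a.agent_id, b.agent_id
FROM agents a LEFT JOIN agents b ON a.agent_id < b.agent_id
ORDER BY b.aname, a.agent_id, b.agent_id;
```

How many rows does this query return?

10

LEFT JOIN keeps every row from `agents a`; unmatched rows get NULL for `agents b`'s columns.
Matching on a.agent_id < b.agent_id.
Matched pairs: 9; unmatched a rows kept: 1.
Total: 9 matched + 1 padded = 10 rows.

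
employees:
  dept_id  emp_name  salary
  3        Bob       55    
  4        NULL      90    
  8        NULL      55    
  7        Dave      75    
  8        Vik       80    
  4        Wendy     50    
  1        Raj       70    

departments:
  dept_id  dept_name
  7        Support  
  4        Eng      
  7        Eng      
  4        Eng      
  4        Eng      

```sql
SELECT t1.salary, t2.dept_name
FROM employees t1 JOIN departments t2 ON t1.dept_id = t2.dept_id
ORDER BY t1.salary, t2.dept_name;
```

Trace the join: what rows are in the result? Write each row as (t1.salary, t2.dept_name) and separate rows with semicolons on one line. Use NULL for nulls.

(50, Eng); (50, Eng); (50, Eng); (75, Eng); (75, Support); (90, Eng); (90, Eng); (90, Eng)

INNER JOIN keeps only pairs where the ON condition holds.
Matching on t1.dept_id = t2.dept_id.
- t1[0] dept_id=3 → no match; dropped.
- t1[1] dept_id=4 → 3 match(es) in t2 → 3 row(s).
- t1[2] dept_id=8 → no match; dropped.
- t1[3] dept_id=7 → 2 match(es) in t2 → 2 row(s).
- t1[4] dept_id=8 → no match; dropped.
- t1[5] dept_id=4 → 3 match(es) in t2 → 3 row(s).
- t1[6] dept_id=1 → no match; dropped.
After projecting and ordering:
t1.salary | t2.dept_name
50 | Eng
50 | Eng
50 | Eng
75 | Eng
75 | Support
90 | Eng
90 | Eng
90 | Eng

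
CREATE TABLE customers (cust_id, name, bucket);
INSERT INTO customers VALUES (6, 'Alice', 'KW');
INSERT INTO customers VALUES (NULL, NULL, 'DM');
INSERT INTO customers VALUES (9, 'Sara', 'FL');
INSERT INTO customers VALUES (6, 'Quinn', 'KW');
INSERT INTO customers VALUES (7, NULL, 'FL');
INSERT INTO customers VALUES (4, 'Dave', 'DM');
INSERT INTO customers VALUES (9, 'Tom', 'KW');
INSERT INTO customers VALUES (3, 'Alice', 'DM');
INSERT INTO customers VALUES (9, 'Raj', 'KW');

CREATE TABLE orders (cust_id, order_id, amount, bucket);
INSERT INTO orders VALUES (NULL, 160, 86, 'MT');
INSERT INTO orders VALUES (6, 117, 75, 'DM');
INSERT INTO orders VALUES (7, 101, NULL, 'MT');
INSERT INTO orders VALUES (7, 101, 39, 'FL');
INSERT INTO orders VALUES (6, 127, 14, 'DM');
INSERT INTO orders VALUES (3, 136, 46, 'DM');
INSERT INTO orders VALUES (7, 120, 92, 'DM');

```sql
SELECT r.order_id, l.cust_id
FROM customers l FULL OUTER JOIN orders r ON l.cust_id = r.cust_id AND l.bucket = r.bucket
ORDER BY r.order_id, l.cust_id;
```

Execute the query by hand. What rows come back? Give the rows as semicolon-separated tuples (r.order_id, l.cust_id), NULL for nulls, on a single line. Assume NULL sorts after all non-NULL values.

(101, 7); (101, NULL); (117, NULL); (120, NULL); (127, NULL); (136, 3); (160, NULL); (NULL, 4); (NULL, 6); (NULL, 6); (NULL, 9); (NULL, 9); (NULL, 9); (NULL, NULL)

FULL OUTER JOIN keeps every row from both sides; unmatched rows get NULL for the other side's columns.
Matching on l.cust_id = r.cust_id AND l.bucket = r.bucket. A NULL in a compared column never satisfies the condition.
Matched pairs: 2; unmatched l rows kept: 7; unmatched r rows kept: 5.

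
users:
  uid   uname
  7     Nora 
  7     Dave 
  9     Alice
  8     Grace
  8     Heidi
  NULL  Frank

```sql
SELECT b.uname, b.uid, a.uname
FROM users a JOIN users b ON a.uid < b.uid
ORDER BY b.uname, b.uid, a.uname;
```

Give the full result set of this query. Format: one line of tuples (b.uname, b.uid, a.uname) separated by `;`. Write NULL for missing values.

INNER JOIN keeps only pairs where the ON condition holds.
Matching on a.uid < b.uid. A NULL in a compared column never satisfies the condition.
Matched pairs: 8.

(Alice, 9, Dave); (Alice, 9, Grace); (Alice, 9, Heidi); (Alice, 9, Nora); (Grace, 8, Dave); (Grace, 8, Nora); (Heidi, 8, Dave); (Heidi, 8, Nora)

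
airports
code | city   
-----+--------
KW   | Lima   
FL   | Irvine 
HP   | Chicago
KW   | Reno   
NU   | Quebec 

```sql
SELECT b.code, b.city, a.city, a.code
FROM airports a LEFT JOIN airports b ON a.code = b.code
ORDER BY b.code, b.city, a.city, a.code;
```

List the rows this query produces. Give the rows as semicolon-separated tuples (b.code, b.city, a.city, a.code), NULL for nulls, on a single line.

(FL, Irvine, Irvine, FL); (HP, Chicago, Chicago, HP); (KW, Lima, Lima, KW); (KW, Lima, Reno, KW); (KW, Reno, Lima, KW); (KW, Reno, Reno, KW); (NU, Quebec, Quebec, NU)

LEFT JOIN keeps every row from `airports a`; unmatched rows get NULL for `airports b`'s columns.
Matching on a.code = b.code.
Matched pairs: 7; unmatched a rows kept: 0.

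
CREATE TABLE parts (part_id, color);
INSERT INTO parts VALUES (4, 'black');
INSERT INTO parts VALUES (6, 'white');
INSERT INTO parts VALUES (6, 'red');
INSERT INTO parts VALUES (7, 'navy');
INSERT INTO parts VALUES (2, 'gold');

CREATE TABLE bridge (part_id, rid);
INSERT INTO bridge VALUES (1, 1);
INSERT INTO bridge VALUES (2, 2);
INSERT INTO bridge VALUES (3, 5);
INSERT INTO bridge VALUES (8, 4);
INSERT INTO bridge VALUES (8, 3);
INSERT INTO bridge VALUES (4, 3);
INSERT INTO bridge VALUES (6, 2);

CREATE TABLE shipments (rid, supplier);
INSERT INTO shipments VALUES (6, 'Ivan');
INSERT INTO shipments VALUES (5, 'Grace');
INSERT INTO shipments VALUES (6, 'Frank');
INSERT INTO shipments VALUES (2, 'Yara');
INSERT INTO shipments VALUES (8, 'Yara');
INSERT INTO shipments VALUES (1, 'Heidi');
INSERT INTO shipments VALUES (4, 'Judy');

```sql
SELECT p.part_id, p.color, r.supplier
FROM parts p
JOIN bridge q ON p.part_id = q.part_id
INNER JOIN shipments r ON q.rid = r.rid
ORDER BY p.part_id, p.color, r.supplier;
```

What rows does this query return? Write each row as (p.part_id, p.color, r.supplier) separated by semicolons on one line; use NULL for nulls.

(2, gold, Yara); (6, red, Yara); (6, white, Yara)

Joins associate left-to-right: parts INNER JOIN bridge on part_id gives 4 intermediate row(s).
Then INNER JOIN `shipments r` on rid: keep only rows whose q.rid appears in r.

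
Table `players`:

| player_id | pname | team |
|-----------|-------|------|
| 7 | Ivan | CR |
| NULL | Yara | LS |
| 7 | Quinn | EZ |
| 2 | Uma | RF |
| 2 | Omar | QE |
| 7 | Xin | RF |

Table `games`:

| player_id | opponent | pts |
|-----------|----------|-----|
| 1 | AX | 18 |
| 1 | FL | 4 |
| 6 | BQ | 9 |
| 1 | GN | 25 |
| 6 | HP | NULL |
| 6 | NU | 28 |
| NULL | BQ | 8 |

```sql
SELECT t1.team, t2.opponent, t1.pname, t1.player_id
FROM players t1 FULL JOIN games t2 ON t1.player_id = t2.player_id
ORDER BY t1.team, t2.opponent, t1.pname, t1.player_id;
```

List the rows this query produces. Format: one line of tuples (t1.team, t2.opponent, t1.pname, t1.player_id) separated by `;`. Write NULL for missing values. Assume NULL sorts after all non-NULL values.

(CR, NULL, Ivan, 7); (EZ, NULL, Quinn, 7); (LS, NULL, Yara, NULL); (QE, NULL, Omar, 2); (RF, NULL, Uma, 2); (RF, NULL, Xin, 7); (NULL, AX, NULL, NULL); (NULL, BQ, NULL, NULL); (NULL, BQ, NULL, NULL); (NULL, FL, NULL, NULL); (NULL, GN, NULL, NULL); (NULL, HP, NULL, NULL); (NULL, NU, NULL, NULL)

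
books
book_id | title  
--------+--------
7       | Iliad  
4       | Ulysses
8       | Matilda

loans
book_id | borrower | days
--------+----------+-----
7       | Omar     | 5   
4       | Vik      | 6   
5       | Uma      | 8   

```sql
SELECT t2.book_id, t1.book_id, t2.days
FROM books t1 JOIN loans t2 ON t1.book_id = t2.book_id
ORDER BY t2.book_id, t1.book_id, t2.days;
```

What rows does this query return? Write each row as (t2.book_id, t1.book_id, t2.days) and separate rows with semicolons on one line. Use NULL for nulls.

INNER JOIN keeps only pairs where the ON condition holds.
Matching on t1.book_id = t2.book_id.
- t1[0] book_id=7 → 1 match(es) in t2 → 1 row(s).
- t1[1] book_id=4 → 1 match(es) in t2 → 1 row(s).
- t1[2] book_id=8 → no match; dropped.
After projecting and ordering:
t2.book_id | t1.book_id | t2.days
4 | 4 | 6
7 | 7 | 5

(4, 4, 6); (7, 7, 5)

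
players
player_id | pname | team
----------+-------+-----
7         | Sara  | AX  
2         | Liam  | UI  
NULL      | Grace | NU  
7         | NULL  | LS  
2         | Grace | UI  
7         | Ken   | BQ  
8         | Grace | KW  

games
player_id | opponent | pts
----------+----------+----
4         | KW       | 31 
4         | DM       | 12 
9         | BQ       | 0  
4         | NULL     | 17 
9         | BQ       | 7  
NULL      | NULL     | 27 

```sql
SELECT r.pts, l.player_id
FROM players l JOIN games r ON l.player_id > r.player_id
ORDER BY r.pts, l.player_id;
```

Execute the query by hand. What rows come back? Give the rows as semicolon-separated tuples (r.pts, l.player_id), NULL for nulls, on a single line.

INNER JOIN keeps only pairs where the ON condition holds.
Matching on l.player_id > r.player_id. A NULL in a compared column never satisfies the condition.
- player_id=7: 3 matching r row(s), so 3 row(s) emitted.
- player_id=2: no matching r row, dropped.
- player_id=NULL: no matching r row, dropped.
- player_id=7: 3 matching r row(s), so 3 row(s) emitted.
- player_id=2: no matching r row, dropped.
- player_id=7: 3 matching r row(s), so 3 row(s) emitted.
- player_id=8: 3 matching r row(s), so 3 row(s) emitted.

(12, 7); (12, 7); (12, 7); (12, 8); (17, 7); (17, 7); (17, 7); (17, 8); (31, 7); (31, 7); (31, 7); (31, 8)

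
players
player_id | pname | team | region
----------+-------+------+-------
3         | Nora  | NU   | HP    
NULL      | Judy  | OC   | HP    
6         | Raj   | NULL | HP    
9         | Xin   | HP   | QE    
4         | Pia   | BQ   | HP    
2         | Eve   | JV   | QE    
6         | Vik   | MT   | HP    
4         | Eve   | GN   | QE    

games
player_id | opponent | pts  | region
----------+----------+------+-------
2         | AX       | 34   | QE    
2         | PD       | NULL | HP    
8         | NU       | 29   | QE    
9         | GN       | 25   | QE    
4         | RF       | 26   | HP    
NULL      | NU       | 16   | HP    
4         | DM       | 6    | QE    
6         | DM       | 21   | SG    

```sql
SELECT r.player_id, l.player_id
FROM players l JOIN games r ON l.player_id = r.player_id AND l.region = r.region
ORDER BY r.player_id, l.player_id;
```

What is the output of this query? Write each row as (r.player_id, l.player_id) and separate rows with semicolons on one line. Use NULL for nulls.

(2, 2); (4, 4); (4, 4); (9, 9)

INNER JOIN keeps only pairs where the ON condition holds.
Matching on l.player_id = r.player_id AND l.region = r.region. A NULL in a compared column never satisfies the condition.
- l (player_id=3, region=HP) has no partner → excluded.
- l (player_id=NULL, region=HP) has no partner → excluded.
- l (player_id=6, region=HP) has no partner → excluded.
- l (player_id=9, region=QE) pairs with 1 row(s) of r.
- l (player_id=4, region=HP) pairs with 1 row(s) of r.
- l (player_id=2, region=QE) pairs with 1 row(s) of r.
- l (player_id=6, region=HP) has no partner → excluded.
- l (player_id=4, region=QE) pairs with 1 row(s) of r.
After projecting and ordering:
r.player_id | l.player_id
2 | 2
4 | 4
4 | 4
9 | 9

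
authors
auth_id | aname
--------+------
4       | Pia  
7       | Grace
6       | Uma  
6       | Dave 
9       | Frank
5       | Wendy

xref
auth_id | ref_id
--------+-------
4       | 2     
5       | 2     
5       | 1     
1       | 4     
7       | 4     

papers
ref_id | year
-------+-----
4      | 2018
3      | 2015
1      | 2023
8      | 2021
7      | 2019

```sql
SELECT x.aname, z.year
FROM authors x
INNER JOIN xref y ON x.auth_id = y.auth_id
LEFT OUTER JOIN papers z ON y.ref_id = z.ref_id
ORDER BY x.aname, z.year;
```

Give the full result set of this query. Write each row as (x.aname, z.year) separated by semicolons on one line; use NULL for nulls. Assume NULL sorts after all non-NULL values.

Evaluate left to right. First `authors x INNER JOIN xref y` on auth_id: 4 row(s).
Then LEFT JOIN `papers z` on ref_id: each of those 4 rows is kept; rows whose y.ref_id has no match in z get NULL for z's columns.

(Grace, 2018); (Pia, NULL); (Wendy, 2023); (Wendy, NULL)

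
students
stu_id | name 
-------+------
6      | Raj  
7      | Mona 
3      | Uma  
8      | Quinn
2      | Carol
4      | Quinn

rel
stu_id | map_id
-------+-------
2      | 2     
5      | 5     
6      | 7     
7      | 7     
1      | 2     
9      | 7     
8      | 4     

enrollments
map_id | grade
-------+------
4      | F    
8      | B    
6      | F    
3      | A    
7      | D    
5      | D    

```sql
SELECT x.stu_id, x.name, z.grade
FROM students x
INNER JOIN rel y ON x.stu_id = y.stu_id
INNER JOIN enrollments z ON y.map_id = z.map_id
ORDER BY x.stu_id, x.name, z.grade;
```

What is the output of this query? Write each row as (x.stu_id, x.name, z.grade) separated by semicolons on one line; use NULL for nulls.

(6, Raj, D); (7, Mona, D); (8, Quinn, F)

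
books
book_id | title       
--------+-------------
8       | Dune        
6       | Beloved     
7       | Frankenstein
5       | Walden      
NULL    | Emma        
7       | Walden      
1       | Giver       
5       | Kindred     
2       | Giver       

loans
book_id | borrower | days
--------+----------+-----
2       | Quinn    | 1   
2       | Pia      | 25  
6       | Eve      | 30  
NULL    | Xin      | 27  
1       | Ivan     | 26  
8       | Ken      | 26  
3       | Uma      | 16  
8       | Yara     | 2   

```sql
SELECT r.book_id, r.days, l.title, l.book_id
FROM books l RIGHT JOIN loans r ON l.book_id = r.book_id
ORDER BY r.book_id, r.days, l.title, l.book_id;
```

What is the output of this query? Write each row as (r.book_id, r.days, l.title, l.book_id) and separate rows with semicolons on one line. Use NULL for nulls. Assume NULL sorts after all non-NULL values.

(1, 26, Giver, 1); (2, 1, Giver, 2); (2, 25, Giver, 2); (3, 16, NULL, NULL); (6, 30, Beloved, 6); (8, 2, Dune, 8); (8, 26, Dune, 8); (NULL, 27, NULL, NULL)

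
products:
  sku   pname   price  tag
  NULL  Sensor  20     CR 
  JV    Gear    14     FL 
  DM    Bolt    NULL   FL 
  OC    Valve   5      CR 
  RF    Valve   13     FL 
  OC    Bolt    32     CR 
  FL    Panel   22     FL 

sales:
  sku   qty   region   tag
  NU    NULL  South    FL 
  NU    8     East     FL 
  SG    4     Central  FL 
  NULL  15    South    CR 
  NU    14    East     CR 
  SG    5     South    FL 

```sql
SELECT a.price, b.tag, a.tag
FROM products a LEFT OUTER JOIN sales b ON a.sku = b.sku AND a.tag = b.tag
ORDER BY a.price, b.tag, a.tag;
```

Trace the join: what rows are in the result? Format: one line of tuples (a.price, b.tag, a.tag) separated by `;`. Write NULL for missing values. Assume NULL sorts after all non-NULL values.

LEFT JOIN keeps every row from `products`; unmatched rows get NULL for `sales`'s columns.
Matching on a.sku = b.sku AND a.tag = b.tag. A NULL in a compared column never satisfies the condition.
Matched pairs: 0; unmatched a rows kept: 7.

(5, NULL, CR); (13, NULL, FL); (14, NULL, FL); (20, NULL, CR); (22, NULL, FL); (32, NULL, CR); (NULL, NULL, FL)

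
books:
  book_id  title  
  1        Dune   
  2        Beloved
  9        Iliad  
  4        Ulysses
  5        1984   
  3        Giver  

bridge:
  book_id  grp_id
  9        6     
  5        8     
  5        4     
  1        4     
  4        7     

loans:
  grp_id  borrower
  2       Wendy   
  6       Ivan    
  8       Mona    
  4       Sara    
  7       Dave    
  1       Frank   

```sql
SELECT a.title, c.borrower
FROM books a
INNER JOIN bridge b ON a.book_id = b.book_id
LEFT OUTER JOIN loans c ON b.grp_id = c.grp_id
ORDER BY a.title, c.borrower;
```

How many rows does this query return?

5

Evaluate left to right. First `books a INNER JOIN bridge b` on book_id: 5 row(s).
Then LEFT JOIN `loans c` on grp_id: each of those 5 rows is kept; rows whose b.grp_id has no match in c get NULL for c's columns.
Result: 5 row(s).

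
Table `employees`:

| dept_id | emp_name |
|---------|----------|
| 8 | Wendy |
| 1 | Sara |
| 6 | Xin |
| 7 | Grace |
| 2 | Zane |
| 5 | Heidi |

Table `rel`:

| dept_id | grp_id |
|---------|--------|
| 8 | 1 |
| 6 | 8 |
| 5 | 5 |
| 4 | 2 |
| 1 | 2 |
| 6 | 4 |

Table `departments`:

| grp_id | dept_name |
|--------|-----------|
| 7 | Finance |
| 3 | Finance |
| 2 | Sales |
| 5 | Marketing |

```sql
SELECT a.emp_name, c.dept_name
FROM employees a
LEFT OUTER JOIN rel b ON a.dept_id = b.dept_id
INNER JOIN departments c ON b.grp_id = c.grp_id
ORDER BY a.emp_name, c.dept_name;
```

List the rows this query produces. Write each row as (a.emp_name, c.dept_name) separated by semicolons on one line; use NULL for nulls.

(Heidi, Marketing); (Sara, Sales)

Step 1 — a LEFT JOIN b on dept_id → 7 row(s).
Then INNER JOIN `departments c` on grp_id: keep only rows whose b.grp_id appears in c.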